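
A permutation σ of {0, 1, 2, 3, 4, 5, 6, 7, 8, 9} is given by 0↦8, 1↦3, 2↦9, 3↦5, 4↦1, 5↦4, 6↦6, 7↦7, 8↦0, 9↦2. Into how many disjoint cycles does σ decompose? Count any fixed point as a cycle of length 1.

Cycle decomposition: (0 8) (1 3 5 4) (2 9) (6) (7).
5 cycles.

5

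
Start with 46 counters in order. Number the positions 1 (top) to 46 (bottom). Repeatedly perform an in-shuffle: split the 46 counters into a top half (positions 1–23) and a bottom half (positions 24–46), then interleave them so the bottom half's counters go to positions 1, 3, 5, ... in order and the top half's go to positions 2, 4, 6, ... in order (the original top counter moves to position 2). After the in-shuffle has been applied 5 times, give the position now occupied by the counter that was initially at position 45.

Track the counter's position through each in-shuffle:
45 → 43 → 39 → 31 → 15 → 30

30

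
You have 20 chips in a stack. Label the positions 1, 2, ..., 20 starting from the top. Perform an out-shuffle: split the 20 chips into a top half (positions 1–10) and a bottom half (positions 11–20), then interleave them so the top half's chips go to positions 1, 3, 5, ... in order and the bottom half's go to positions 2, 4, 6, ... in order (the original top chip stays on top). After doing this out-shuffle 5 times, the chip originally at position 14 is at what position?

Track the chip's position through each out-shuffle:
14 → 8 → 15 → 10 → 19 → 18

18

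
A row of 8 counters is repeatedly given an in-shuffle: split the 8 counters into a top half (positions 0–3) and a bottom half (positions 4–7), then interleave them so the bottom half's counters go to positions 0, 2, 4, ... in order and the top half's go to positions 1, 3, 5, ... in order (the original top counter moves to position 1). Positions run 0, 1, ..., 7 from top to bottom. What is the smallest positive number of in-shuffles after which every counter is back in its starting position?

The in-shuffle permutes the 8 positions with cycle lengths [2, 6].
Every counter is home exactly when every cycle has completed a whole number of laps, i.e. after lcm(2, 6) = 6 in-shuffles.

6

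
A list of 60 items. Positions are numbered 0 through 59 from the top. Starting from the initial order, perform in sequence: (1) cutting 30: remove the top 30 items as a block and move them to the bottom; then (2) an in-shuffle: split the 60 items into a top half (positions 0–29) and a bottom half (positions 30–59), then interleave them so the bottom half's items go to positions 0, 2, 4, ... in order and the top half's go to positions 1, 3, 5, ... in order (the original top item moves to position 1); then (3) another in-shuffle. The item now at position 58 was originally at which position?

59

Undo the operations in reverse order, starting from position 58:
  undo op 3 (in-shuffle, from bottom half): 58 ← 59
  undo op 2 (in-shuffle, from top half): 59 ← 29
  undo op 1 (cut 30): 29 ← 59
So the item at position 58 came from original position 59.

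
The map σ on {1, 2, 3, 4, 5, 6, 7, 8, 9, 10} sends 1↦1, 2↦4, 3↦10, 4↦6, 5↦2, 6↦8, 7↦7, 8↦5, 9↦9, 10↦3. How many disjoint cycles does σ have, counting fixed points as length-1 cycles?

Cycle decomposition: (1) (2 4 6 8 5) (3 10) (7) (9).
5 cycles.

5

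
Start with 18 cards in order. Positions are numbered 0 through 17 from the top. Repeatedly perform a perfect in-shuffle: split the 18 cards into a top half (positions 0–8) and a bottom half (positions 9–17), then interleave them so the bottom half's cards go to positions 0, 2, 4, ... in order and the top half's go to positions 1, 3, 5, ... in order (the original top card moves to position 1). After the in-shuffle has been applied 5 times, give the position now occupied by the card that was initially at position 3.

13

Track the card's position through each in-shuffle:
3 → 7 → 15 → 12 → 6 → 13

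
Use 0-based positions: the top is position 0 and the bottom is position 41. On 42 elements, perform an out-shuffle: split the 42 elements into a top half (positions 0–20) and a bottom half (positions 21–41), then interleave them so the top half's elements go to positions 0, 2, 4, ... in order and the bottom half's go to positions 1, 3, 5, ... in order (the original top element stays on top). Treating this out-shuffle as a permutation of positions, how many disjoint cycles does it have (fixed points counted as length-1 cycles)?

4

Trace each unvisited position around until it returns:
(0) (1 2 4 8 16 32 ... len 20) (3 6 12 24 7 14 ... len 20) (41)
4 cycles in total.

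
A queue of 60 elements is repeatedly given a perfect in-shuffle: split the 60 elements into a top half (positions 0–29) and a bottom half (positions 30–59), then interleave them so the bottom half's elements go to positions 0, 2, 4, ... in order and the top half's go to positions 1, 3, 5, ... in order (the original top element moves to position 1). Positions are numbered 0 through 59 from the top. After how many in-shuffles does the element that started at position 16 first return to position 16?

Follow position 16 under repeated in-shuffles:
16 → 33 → 6 → 13 → 27 → 55 → 50 → 40 → ... → 16 (length 60)
It first returns after 60 in-shuffles.

60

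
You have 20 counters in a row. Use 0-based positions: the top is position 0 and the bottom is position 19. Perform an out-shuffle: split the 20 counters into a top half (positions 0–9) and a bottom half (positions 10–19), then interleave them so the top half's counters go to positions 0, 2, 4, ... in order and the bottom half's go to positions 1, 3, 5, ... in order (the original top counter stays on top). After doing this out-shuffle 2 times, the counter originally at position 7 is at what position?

9

Track the counter's position through each out-shuffle:
7 → 14 → 9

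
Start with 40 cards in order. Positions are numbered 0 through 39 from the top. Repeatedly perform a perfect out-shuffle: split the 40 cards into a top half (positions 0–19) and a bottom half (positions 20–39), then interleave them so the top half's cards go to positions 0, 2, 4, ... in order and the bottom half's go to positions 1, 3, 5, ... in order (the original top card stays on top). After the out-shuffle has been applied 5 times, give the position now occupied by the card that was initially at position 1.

32

Track the card's position through each out-shuffle:
1 → 2 → 4 → 8 → 16 → 32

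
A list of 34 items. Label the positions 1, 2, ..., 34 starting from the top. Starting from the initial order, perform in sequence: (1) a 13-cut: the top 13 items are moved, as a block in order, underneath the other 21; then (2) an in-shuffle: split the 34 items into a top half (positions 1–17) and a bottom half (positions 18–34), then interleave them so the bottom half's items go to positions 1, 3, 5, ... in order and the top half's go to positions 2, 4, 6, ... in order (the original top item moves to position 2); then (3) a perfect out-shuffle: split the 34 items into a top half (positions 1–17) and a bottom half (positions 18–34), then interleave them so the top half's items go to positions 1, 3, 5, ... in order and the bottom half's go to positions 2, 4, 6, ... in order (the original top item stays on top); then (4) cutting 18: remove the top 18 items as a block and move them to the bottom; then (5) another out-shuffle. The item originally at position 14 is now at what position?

4

Track the item from position 14 forward through each operation:
  after op 1 (cut 13): 14 → 1
  after op 2 (in-shuffle): 1 → 2
  after op 3 (out-shuffle): 2 → 3
  after op 4 (cut 18): 3 → 19
  after op 5 (out-shuffle): 19 → 4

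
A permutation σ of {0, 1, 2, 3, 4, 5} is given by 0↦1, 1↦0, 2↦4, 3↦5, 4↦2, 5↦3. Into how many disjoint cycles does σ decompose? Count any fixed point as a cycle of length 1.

Cycle decomposition: (0 1) (2 4) (3 5).
3 cycles.

3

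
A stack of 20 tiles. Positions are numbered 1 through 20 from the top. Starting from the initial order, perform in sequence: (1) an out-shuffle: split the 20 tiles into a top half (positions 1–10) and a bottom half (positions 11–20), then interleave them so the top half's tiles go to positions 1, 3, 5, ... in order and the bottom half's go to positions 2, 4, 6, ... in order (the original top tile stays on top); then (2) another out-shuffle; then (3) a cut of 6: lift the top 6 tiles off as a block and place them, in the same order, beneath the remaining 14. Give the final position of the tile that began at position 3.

3

Track the tile from position 3 forward through each operation:
  after op 1 (out-shuffle): 3 → 5
  after op 2 (out-shuffle): 5 → 9
  after op 3 (cut 6): 9 → 3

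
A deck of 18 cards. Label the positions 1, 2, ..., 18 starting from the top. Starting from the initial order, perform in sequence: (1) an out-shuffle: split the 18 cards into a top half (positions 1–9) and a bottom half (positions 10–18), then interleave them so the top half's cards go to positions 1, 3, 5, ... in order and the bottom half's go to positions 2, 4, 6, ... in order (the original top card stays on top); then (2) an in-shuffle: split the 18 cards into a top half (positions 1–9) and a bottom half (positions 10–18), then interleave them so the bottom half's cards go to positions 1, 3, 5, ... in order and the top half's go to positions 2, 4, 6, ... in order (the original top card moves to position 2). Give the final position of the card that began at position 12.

Track the card from position 12 forward through each operation:
  after op 1 (out-shuffle): 12 → 6
  after op 2 (in-shuffle): 6 → 12

12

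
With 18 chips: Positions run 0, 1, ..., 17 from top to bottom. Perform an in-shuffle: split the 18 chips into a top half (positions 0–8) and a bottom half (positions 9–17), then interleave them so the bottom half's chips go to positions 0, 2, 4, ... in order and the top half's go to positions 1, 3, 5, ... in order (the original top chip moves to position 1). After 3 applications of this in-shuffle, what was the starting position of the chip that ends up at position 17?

Work backwards from position 17, undoing one in-shuffle at a time:
17 ← 8 ← 13 ← 6
So the chip now at position 17 started at position 6.

6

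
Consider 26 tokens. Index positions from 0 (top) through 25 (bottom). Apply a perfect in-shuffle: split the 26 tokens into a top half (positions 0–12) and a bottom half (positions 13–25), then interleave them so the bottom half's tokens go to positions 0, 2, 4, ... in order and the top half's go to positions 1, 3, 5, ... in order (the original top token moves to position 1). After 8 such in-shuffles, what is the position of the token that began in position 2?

Track the token's position through each in-shuffle:
2 → 5 → 11 → 23 → 20 → 14 → 2 → 5 → 11

11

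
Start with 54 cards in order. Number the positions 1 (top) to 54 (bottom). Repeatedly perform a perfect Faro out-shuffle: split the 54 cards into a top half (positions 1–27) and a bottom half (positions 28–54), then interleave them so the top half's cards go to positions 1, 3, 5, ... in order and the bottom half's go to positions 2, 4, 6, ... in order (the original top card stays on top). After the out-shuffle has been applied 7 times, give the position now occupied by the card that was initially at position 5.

Track the card's position through each out-shuffle:
5 → 9 → 17 → 33 → 12 → 23 → 45 → 36

36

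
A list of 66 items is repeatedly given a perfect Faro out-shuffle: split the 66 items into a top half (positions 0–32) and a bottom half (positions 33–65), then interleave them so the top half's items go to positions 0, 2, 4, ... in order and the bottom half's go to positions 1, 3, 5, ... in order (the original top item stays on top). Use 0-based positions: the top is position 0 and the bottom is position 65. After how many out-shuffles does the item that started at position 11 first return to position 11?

Follow position 11 under repeated out-shuffles:
11 → 22 → 44 → 23 → 46 → 27 → 54 → 43 → 21 → 42 → 19 → 38 → 11
It first returns after 12 out-shuffles.

12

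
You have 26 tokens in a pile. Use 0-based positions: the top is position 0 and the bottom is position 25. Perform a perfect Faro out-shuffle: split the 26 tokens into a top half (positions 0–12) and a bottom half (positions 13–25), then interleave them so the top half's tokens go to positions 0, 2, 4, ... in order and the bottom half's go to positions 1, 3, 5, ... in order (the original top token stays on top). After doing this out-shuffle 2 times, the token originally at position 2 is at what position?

Track the token's position through each out-shuffle:
2 → 4 → 8

8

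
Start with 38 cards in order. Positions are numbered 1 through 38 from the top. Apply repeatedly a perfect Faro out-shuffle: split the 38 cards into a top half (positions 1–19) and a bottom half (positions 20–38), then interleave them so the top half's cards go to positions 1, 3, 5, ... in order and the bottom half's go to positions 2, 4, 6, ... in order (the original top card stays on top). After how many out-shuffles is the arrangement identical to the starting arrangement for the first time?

36

The out-shuffle permutes the 38 positions with cycle lengths [1, 1, 36].
Every card is home exactly when every cycle has completed a whole number of laps, i.e. after lcm(1, 36) = 36 out-shuffles.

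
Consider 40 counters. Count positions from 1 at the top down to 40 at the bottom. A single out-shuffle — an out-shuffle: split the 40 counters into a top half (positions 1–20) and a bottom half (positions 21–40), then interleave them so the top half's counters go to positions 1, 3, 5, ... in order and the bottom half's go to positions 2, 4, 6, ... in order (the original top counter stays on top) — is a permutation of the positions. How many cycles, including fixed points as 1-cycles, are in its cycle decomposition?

Trace each unvisited position around until it returns:
(1) (2 3 5 9 17 33 ... len 12) (4 7 13 25 10 19 ... len 12) (8 15 29 18 35 30 ... len 12) (14 27) (40)
6 cycles in total.

6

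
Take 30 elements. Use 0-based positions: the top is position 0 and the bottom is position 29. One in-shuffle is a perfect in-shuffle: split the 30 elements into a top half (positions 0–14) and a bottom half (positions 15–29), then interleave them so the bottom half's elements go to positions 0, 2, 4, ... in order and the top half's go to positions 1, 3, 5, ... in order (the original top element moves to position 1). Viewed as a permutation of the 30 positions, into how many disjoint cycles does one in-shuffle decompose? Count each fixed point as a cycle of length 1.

Trace each unvisited position around until it returns:
(0 1 3 7 15) (2 5 11 23 16) (4 9 19 8 17) (6 13 27 24 18) (10 21 12 25 20) (14 29 28 26 22)
6 cycles in total.

6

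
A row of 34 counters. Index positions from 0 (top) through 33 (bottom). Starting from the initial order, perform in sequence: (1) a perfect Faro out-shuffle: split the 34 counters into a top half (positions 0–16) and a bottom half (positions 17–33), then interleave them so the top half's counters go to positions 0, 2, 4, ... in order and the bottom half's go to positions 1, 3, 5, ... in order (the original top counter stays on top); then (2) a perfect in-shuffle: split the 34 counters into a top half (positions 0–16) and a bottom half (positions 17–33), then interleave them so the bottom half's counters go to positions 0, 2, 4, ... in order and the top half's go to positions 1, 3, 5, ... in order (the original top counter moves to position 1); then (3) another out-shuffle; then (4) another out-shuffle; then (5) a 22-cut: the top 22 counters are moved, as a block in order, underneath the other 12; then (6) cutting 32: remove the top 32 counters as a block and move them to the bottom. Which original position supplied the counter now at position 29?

28

Undo the operations in reverse order, starting from position 29:
  undo op 6 (cut 32): 29 ← 27
  undo op 5 (cut 22): 27 ← 15
  undo op 4 (out-shuffle, from bottom half): 15 ← 24
  undo op 3 (out-shuffle, from top half): 24 ← 12
  undo op 2 (in-shuffle, from bottom half): 12 ← 23
  undo op 1 (out-shuffle, from bottom half): 23 ← 28
So the counter at position 29 came from original position 28.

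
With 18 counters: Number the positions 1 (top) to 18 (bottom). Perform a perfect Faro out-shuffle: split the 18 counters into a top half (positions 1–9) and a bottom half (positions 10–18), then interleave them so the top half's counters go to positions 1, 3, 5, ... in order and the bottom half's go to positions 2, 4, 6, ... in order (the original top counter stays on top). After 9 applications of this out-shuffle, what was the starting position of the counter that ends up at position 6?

12

Work backwards from position 6, undoing one out-shuffle at a time:
6 ← 12 ← 15 ← 8 ← 13 ← 7 ← 4 ← 11 ← 6 ← 12
So the counter now at position 6 started at position 12.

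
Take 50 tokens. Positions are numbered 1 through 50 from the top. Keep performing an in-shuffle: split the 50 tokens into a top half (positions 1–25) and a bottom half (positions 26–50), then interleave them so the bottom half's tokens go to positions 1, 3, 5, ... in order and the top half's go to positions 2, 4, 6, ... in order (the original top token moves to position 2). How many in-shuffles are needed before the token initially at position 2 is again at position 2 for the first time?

8

Follow position 2 under repeated in-shuffles:
2 → 4 → 8 → 16 → 32 → 13 → 26 → 1 → 2
It first returns after 8 in-shuffles.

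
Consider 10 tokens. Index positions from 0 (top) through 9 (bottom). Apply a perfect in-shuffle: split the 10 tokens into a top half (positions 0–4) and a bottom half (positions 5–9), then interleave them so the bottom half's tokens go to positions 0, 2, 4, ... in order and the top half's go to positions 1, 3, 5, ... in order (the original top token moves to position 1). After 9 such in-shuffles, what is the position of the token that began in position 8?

9

Track the token's position through each in-shuffle:
8 → 6 → 2 → 5 → 0 → 1 → 3 → 7 → 4 → 9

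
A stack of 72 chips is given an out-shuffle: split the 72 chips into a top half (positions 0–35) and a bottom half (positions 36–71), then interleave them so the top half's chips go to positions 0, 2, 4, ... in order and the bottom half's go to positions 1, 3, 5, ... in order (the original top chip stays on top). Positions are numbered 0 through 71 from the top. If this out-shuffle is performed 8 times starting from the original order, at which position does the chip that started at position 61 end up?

Track the chip's position through each out-shuffle:
61 → 51 → 31 → 62 → 53 → 35 → 70 → 69 → 67

67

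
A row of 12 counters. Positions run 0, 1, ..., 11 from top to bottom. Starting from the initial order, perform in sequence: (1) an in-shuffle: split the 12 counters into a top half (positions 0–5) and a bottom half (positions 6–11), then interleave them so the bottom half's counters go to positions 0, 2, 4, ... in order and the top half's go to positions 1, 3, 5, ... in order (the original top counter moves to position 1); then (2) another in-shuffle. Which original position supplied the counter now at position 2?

Undo the operations in reverse order, starting from position 2:
  undo op 2 (in-shuffle, from bottom half): 2 ← 7
  undo op 1 (in-shuffle, from top half): 7 ← 3
So the counter at position 2 came from original position 3.

3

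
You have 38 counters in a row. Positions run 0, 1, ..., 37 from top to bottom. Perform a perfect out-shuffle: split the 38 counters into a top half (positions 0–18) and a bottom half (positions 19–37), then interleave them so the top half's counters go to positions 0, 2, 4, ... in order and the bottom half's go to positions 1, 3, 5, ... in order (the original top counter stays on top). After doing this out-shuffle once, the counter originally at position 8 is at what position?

Track the counter's position through each out-shuffle:
8 → 16

16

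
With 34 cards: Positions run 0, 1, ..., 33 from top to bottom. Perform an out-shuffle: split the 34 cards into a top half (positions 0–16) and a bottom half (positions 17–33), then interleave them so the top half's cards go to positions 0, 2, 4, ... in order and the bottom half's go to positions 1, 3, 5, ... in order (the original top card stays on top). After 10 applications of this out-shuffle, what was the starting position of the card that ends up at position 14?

14

Work backwards from position 14, undoing one out-shuffle at a time:
14 ← 7 ← 20 ← 10 ← 5 ← 19 ← 26 ← 13 ← 23 ← 28 ← 14
So the card now at position 14 started at position 14.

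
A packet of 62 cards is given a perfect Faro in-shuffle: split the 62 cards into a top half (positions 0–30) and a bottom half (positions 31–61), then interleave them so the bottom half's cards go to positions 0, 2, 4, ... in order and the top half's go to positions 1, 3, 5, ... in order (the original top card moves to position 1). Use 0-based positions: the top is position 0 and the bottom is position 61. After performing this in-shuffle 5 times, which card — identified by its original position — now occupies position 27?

55

Work backwards from position 27, undoing one in-shuffle at a time:
27 ← 13 ← 6 ← 34 ← 48 ← 55
So the card now at position 27 started at position 55.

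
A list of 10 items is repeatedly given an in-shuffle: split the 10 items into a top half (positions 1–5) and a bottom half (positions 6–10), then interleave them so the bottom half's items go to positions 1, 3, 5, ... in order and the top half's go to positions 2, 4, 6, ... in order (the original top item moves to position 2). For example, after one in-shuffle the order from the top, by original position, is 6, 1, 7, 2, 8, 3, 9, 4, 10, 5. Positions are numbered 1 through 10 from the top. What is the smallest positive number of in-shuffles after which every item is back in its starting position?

The in-shuffle permutes the 10 positions with cycle lengths [10].
Every item is home exactly when every cycle has completed a whole number of laps, i.e. after lcm(10) = 10 in-shuffles.

10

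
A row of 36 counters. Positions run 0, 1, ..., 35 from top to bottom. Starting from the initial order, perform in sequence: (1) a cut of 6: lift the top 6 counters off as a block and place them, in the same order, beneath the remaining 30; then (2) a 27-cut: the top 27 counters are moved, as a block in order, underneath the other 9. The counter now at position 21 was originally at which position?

Undo the operations in reverse order, starting from position 21:
  undo op 2 (cut 27): 21 ← 12
  undo op 1 (cut 6): 12 ← 18
So the counter at position 21 came from original position 18.

18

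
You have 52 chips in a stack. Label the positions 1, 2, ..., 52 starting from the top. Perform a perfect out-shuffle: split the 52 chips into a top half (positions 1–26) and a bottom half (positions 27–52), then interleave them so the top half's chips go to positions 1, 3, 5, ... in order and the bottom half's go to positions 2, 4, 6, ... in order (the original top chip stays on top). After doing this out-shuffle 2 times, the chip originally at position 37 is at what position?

43

Track the chip's position through each out-shuffle:
37 → 22 → 43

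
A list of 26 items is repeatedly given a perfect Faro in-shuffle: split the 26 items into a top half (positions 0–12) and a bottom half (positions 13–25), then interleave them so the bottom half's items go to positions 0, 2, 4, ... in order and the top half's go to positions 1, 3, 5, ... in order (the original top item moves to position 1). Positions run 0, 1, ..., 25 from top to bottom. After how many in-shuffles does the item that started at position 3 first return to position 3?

18

Follow position 3 under repeated in-shuffles:
3 → 7 → 15 → 4 → 9 → 19 → 12 → 25 → 24 → 22 → 18 → 10 → 21 → 16 → 6 → 13 → 0 → 1 → 3
It first returns after 18 in-shuffles.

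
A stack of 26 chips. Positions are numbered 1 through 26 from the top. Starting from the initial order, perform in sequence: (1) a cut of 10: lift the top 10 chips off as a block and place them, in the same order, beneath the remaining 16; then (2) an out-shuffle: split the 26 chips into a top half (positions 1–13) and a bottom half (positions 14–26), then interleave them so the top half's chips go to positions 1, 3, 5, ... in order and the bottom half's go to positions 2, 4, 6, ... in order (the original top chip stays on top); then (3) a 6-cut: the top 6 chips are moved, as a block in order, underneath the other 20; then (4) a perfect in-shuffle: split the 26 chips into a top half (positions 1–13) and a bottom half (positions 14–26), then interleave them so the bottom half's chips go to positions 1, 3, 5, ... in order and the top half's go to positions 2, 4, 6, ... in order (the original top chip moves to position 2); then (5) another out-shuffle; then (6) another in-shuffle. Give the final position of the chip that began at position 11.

Track the chip from position 11 forward through each operation:
  after op 1 (cut 10): 11 → 1
  after op 2 (out-shuffle): 1 → 1
  after op 3 (cut 6): 1 → 21
  after op 4 (in-shuffle): 21 → 15
  after op 5 (out-shuffle): 15 → 4
  after op 6 (in-shuffle): 4 → 8

8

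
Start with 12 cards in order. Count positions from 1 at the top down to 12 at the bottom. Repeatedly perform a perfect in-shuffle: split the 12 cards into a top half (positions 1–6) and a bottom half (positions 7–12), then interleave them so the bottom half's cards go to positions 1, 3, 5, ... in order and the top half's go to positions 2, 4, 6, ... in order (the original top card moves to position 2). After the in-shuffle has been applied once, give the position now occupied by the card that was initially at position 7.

Track the card's position through each in-shuffle:
7 → 1

1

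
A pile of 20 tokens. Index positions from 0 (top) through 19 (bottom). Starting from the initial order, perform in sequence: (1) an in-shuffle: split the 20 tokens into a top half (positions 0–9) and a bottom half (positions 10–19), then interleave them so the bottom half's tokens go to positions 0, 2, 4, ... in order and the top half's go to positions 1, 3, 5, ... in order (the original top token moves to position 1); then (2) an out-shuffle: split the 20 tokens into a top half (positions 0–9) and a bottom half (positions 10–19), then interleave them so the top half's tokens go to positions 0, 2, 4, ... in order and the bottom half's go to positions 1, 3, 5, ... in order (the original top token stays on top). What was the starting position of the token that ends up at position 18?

4

Undo the operations in reverse order, starting from position 18:
  undo op 2 (out-shuffle, from top half): 18 ← 9
  undo op 1 (in-shuffle, from top half): 9 ← 4
So the token at position 18 came from original position 4.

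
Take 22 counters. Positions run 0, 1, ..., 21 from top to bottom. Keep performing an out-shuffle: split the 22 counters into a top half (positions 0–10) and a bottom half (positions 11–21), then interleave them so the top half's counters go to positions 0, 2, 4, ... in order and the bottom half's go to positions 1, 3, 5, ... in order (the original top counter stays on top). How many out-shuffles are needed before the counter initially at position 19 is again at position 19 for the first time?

Follow position 19 under repeated out-shuffles:
19 → 17 → 13 → 5 → 10 → 20 → 19
It first returns after 6 out-shuffles.

6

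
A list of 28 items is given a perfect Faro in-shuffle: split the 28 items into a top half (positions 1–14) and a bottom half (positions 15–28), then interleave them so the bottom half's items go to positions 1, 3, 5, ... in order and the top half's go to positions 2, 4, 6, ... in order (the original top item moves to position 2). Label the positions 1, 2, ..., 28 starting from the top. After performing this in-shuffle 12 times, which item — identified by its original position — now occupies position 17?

19

Work backwards from position 17, undoing one in-shuffle at a time:
17 ← 23 ← 26 ← 13 ← 21 ← 25 ← 27 ← 28 ← 14 ← 7 ← 18 ← 9 ← 19
So the item now at position 17 started at position 19.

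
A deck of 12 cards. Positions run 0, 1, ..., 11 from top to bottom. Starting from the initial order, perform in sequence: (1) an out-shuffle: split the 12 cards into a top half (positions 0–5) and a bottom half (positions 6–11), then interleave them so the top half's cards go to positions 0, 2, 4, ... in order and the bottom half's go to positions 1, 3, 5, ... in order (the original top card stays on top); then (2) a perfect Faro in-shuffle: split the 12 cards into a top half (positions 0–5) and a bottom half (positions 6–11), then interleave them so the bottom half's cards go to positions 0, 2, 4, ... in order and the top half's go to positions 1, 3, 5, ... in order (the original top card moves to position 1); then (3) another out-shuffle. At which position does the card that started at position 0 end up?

2

Track the card from position 0 forward through each operation:
  after op 1 (out-shuffle): 0 → 0
  after op 2 (in-shuffle): 0 → 1
  after op 3 (out-shuffle): 1 → 2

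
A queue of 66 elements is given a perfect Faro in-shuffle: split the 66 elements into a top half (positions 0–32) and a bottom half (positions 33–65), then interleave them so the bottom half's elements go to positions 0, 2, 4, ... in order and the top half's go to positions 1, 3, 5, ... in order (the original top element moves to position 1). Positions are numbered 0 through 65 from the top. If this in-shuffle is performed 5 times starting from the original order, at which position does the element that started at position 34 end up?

47

Track the element's position through each in-shuffle:
34 → 2 → 5 → 11 → 23 → 47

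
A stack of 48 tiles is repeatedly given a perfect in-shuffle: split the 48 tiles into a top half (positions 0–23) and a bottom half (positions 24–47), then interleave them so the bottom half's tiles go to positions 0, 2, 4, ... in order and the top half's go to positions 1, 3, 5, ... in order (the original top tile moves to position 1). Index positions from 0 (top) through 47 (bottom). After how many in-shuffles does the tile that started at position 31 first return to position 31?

Follow position 31 under repeated in-shuffles:
31 → 14 → 29 → 10 → 21 → 43 → 38 → 28 → ... → 31 (length 21)
It first returns after 21 in-shuffles.

21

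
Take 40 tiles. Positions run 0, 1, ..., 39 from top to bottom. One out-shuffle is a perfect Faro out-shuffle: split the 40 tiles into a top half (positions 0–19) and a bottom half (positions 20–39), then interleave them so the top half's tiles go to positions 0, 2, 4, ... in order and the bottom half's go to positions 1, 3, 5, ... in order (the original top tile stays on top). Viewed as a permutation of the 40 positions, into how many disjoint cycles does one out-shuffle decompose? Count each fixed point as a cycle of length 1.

6

Trace each unvisited position around until it returns:
(0) (1 2 4 8 16 32 ... len 12) (3 6 12 24 9 18 ... len 12) (7 14 28 17 34 29 ... len 12) (13 26) (39)
6 cycles in total.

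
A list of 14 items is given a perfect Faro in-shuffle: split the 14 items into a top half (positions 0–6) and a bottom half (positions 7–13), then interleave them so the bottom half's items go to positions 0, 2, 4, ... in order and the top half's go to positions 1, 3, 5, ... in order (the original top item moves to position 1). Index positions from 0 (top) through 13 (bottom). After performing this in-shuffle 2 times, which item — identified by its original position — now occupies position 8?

5

Work backwards from position 8, undoing one in-shuffle at a time:
8 ← 11 ← 5
So the item now at position 8 started at position 5.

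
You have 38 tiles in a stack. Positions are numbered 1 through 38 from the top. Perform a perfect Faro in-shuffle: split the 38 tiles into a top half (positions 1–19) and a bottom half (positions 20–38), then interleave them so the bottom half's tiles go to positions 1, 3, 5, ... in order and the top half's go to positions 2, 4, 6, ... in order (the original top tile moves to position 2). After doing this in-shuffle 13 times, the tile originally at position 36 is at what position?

33

Track position through each in-shuffle: 36 → 33 → 27 → 15 → 30 → ... (continuing for 13 shuffles total) → 33.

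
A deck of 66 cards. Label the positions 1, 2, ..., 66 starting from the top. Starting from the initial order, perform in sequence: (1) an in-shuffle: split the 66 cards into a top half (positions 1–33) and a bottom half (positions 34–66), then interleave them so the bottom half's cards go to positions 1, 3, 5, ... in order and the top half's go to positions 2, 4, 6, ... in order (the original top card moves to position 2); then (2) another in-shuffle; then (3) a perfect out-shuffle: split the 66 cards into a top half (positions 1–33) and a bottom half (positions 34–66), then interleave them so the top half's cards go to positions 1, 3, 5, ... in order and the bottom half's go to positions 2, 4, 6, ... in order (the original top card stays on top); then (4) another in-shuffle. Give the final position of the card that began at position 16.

57

Track the card from position 16 forward through each operation:
  after op 1 (in-shuffle): 16 → 32
  after op 2 (in-shuffle): 32 → 64
  after op 3 (out-shuffle): 64 → 62
  after op 4 (in-shuffle): 62 → 57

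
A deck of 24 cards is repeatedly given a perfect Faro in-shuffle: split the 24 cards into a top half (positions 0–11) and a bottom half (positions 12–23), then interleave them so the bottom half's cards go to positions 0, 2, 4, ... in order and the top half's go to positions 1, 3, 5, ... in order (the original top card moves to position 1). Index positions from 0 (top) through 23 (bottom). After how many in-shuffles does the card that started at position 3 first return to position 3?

Follow position 3 under repeated in-shuffles:
3 → 7 → 15 → 6 → 13 → 2 → 5 → 11 → 23 → 22 → 20 → 16 → 8 → 17 → 10 → 21 → 18 → 12 → 0 → 1 → 3
It first returns after 20 in-shuffles.

20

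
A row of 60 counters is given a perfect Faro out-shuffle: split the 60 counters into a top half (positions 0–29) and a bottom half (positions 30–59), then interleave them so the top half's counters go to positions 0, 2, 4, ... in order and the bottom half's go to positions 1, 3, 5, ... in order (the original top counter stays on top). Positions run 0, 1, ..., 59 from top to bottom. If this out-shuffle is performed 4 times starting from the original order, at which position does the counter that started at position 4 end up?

5

Track the counter's position through each out-shuffle:
4 → 8 → 16 → 32 → 5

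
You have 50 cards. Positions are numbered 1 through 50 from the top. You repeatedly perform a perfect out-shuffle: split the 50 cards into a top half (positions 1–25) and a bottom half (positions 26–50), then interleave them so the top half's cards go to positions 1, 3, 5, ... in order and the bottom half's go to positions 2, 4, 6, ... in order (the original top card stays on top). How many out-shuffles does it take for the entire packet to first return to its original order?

The out-shuffle permutes the 50 positions with cycle lengths [1, 1, 3, 3, 21, 21].
Every card is home exactly when every cycle has completed a whole number of laps, i.e. after lcm(1, 3, 21) = 21 out-shuffles.

21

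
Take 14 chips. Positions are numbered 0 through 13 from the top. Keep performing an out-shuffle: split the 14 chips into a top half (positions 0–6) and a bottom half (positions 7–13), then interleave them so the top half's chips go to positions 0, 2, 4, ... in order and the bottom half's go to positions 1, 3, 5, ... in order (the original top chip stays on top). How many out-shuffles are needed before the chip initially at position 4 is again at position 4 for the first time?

12

Follow position 4 under repeated out-shuffles:
4 → 8 → 3 → 6 → 12 → 11 → 9 → 5 → 10 → 7 → 1 → 2 → 4
It first returns after 12 out-shuffles.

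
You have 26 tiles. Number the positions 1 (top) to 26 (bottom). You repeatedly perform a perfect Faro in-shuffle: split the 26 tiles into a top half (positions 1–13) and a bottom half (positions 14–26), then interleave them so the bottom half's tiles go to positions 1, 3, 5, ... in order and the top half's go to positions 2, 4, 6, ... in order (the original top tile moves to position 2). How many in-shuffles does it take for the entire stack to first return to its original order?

The in-shuffle permutes the 26 positions with cycle lengths [2, 6, 18].
Every tile is home exactly when every cycle has completed a whole number of laps, i.e. after lcm(2, 6, 18) = 18 in-shuffles.

18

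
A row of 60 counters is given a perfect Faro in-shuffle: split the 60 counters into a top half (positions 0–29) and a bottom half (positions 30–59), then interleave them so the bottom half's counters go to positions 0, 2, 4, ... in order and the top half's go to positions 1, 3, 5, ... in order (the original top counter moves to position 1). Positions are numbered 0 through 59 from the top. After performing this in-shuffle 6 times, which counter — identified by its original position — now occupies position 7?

22

Work backwards from position 7, undoing one in-shuffle at a time:
7 ← 3 ← 1 ← 0 ← 30 ← 45 ← 22
So the counter now at position 7 started at position 22.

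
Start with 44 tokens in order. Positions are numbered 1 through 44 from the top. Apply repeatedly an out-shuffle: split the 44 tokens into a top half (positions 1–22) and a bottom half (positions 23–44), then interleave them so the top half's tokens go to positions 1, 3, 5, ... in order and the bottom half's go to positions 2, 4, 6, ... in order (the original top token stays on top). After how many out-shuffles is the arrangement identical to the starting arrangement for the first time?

The out-shuffle permutes the 44 positions with cycle lengths [1, 1, 14, 14, 14].
Every token is home exactly when every cycle has completed a whole number of laps, i.e. after lcm(1, 14) = 14 out-shuffles.

14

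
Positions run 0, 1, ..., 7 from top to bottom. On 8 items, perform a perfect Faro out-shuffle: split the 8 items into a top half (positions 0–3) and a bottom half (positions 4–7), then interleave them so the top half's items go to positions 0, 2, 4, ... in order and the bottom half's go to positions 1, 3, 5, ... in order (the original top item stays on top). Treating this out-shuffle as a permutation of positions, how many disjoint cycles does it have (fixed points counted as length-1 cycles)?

Trace each unvisited position around until it returns:
(0) (1 2 4) (3 6 5) (7)
4 cycles in total.

4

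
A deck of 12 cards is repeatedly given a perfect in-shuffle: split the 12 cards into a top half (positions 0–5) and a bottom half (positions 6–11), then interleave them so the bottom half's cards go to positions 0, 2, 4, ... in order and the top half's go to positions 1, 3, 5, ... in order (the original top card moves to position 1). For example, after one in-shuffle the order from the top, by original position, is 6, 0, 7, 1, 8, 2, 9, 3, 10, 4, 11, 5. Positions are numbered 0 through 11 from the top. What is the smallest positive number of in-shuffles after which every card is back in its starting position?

12

The in-shuffle permutes the 12 positions with cycle lengths [12].
Every card is home exactly when every cycle has completed a whole number of laps, i.e. after lcm(12) = 12 in-shuffles.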